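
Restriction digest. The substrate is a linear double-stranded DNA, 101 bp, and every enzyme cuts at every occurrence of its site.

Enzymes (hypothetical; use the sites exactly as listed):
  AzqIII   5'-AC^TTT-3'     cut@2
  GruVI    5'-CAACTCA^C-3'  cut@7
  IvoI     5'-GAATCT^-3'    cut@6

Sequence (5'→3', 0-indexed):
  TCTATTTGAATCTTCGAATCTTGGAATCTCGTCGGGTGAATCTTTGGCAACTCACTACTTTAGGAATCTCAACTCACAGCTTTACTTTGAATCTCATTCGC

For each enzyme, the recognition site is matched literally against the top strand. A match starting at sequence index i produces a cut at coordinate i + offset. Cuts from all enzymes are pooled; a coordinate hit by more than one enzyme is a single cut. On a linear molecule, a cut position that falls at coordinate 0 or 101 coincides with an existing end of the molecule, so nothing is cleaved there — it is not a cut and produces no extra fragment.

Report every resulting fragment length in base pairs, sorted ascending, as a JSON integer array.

Per-enzyme occurrences:
  AzqIII (ACTTT, off=2): starts [56, 83] → cuts [58, 85]
  GruVI (CAACTCAC, off=7): starts [47, 69] → cuts [54, 76]
  IvoI (GAATCT, off=6): starts [7, 15, 23, 37, 63, 88] → cuts [13, 21, 29, 43, 69, 94]

Pooled cuts: [13, 21, 29, 43, 54, 58, 69, 76, 85, 94]

Fragments:
  [0,13): 13 bp
  [13,21): 8 bp
  [21,29): 8 bp
  [29,43): 14 bp
  [43,54): 11 bp
  [54,58): 4 bp
  [58,69): 11 bp
  [69,76): 7 bp
  [76,85): 9 bp
  [85,94): 9 bp
  [94,101): 7 bp

[4,7,7,8,8,9,9,11,11,13,14]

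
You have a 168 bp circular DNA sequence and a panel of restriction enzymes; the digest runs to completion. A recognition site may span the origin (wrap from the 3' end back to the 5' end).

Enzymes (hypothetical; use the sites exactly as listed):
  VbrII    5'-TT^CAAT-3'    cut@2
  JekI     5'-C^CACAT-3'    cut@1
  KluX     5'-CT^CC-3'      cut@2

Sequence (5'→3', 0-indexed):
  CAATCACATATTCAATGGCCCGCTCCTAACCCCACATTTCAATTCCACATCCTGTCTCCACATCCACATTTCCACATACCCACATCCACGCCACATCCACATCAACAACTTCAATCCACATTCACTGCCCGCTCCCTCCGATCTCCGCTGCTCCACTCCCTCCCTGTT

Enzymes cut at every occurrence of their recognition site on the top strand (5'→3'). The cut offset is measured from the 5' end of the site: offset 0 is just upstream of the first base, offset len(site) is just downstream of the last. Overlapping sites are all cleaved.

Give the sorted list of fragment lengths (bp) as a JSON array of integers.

[1,4,4,5,5,6,6,6,7,7,7,8,8,8,8,11,12,12,12,14,17]

Scan for sites:
  VbrII (TTCAAT, off=2): starts [10, 37, 109, 166] → cuts [0, 12, 39, 111]
  JekI (CCACAT, off=1): starts [31, 44, 57, 63, 71, 79, 90, 96, 115] → cuts [32, 45, 58, 64, 72, 80, 91, 97, 116]
  KluX (CTCC, off=2): starts [22, 55, 131, 135, 142, 150, 155, 159] → cuts [24, 57, 133, 137, 144, 152, 157, 161]

Pooled cuts: [0, 12, 24, 32, 39, 45, 57, 58, 64, 72, 80, 91, 97, 111, 116, 133, 137, 144, 152, 157, 161]

Fragments:
  0→12: 12 bp
  12→24: 12 bp
  24→32: 8 bp
  32→39: 7 bp
  39→45: 6 bp
  45→57: 12 bp
  57→58: 1 bp
  58→64: 6 bp
  64→72: 8 bp
  72→80: 8 bp
  80→91: 11 bp
  91→97: 6 bp
  97→111: 14 bp
  111→116: 5 bp
  116→133: 17 bp
  133→137: 4 bp
  137→144: 7 bp
  144→152: 8 bp
  152→157: 5 bp
  157→161: 4 bp
  161→0 (wrap): 168-161+0 = 7 bp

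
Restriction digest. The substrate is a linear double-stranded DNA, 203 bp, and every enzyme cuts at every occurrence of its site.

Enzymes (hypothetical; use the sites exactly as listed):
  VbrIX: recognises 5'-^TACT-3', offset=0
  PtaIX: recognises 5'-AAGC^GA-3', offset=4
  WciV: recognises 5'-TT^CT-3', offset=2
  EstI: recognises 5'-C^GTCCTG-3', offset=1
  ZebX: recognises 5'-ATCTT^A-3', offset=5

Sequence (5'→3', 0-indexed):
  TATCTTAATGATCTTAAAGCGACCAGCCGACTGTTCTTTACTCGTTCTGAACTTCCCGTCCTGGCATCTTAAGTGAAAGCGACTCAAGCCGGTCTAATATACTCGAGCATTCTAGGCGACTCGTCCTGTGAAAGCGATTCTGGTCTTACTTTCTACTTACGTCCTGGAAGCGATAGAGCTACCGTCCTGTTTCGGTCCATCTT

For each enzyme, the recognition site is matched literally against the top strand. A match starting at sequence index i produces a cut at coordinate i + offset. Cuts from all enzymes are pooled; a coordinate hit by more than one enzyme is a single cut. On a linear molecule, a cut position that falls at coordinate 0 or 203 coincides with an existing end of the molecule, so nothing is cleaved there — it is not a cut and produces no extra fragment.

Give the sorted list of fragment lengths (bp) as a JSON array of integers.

Per-enzyme occurrences:
  VbrIX (TACT, off=0): starts [38, 99, 146, 153] → cuts [38, 99, 146, 153]
  PtaIX (AAGCGA, off=4): starts [16, 76, 131, 167] → cuts [20, 80, 135, 171]
  WciV (TTCT, off=2): starts [33, 44, 109, 137, 150] → cuts [35, 46, 111, 139, 152]
  EstI (CGTCCTG, off=1): starts [56, 121, 159, 182] → cuts [57, 122, 160, 183]
  ZebX (ATCTTA, off=5): starts [1, 10, 65] → cuts [6, 15, 70]

Pooled cuts: [6, 15, 20, 35, 38, 46, 57, 70, 80, 99, 111, 122, 135, 139, 146, 152, 153, 160, 171, 183]

Fragments:
  [0,6): 6 bp
  [6,15): 9 bp
  [15,20): 5 bp
  [20,35): 15 bp
  [35,38): 3 bp
  [38,46): 8 bp
  [46,57): 11 bp
  [57,70): 13 bp
  [70,80): 10 bp
  [80,99): 19 bp
  [99,111): 12 bp
  [111,122): 11 bp
  [122,135): 13 bp
  [135,139): 4 bp
  [139,146): 7 bp
  [146,152): 6 bp
  [152,153): 1 bp
  [153,160): 7 bp
  [160,171): 11 bp
  [171,183): 12 bp
  [183,203): 20 bp

[1,3,4,5,6,6,7,7,8,9,10,11,11,11,12,12,13,13,15,19,20]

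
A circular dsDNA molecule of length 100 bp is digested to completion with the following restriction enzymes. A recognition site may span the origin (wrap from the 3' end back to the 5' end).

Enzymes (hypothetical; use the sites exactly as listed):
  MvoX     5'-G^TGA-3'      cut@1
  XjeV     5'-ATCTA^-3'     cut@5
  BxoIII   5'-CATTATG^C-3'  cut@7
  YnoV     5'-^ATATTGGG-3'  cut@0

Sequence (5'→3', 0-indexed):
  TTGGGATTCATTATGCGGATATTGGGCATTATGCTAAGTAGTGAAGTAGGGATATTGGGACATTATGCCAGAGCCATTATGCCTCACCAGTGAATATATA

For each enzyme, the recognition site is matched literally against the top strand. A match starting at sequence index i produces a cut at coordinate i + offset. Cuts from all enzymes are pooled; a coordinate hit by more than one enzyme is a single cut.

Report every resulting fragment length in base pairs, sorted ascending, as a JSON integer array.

[3,7,8,9,10,14,15,16,18]

Scan for sites:
  MvoX (GTGA, off=1): starts [40, 89] → cuts [41, 90]
  XjeV (ATCTA, off=5): no sites
  BxoIII (CATTATGC, off=7): starts [8, 26, 60, 74] → cuts [15, 33, 67, 81]
  YnoV (ATATTGGG, off=0): starts [18, 51, 97] → cuts [18, 51, 97]

All cut coordinates (distinct, sorted): [15, 18, 33, 41, 51, 67, 81, 90, 97]

Fragment lengths:
  15→18: 3 bp
  18→33: 15 bp
  33→41: 8 bp
  41→51: 10 bp
  51→67: 16 bp
  67→81: 14 bp
  81→90: 9 bp
  90→97: 7 bp
  97→15 (wrap): 100-97+15 = 18 bp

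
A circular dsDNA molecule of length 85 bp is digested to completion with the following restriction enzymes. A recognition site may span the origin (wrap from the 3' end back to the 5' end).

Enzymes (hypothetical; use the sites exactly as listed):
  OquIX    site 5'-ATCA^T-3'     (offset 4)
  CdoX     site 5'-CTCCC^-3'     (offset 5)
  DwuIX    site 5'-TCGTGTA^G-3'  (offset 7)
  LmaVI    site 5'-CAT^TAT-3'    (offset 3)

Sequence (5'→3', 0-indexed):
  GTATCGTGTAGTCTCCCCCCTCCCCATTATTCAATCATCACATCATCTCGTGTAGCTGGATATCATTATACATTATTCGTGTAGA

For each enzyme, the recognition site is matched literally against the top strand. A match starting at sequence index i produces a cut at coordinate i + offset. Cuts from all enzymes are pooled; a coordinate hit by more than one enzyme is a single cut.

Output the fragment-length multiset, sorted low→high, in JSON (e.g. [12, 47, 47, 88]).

[1,3,7,7,7,8,9,10,10,11,12]

Site scan:
  OquIX ATCAT/4: at [33, 41, 61] ⇒ [37, 45, 65]
  CdoX CTCCC/5: at [12, 19] ⇒ [17, 24]
  DwuIX TCGTGTAG/7: at [3, 47, 76] ⇒ [10, 54, 83]
  LmaVI CATTAT/3: at [24, 63, 70] ⇒ [27, 66, 73]

All cut coordinates (distinct, sorted): [10, 17, 24, 27, 37, 45, 54, 65, 66, 73, 83]

Fragment lengths:
  10→17: 7 bp
  17→24: 7 bp
  24→27: 3 bp
  27→37: 10 bp
  37→45: 8 bp
  45→54: 9 bp
  54→65: 11 bp
  65→66: 1 bp
  66→73: 7 bp
  73→83: 10 bp
  83→10 (wrap): 85-83+10 = 12 bp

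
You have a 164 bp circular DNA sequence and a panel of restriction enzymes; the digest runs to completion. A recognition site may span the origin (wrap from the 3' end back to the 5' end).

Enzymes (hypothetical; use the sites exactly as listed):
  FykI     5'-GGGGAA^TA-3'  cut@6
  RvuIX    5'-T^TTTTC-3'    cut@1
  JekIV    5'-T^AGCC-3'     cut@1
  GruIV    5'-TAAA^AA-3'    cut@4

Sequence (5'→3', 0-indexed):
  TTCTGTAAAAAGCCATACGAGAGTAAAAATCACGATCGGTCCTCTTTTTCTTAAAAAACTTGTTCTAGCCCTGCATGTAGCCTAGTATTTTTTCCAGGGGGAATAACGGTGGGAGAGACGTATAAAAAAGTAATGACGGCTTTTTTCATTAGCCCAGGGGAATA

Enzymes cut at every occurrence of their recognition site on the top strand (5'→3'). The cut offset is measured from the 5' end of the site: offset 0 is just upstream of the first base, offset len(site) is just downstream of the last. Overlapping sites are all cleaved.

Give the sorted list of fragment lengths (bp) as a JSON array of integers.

Site scan:
  FykI GGGGAATA/6: at [97, 156] ⇒ [103, 162]
  RvuIX TTTTTC/1: at [44, 88, 141] ⇒ [45, 89, 142]
  JekIV TAGCC/1: at [65, 77, 149] ⇒ [66, 78, 150]
  GruIV TAAAAA/4: at [5, 23, 51, 122] ⇒ [9, 27, 55, 126]

Pooled cuts: [9, 27, 45, 55, 66, 78, 89, 103, 126, 142, 150, 162]

Fragments:
  9→27: 18 bp
  27→45: 18 bp
  45→55: 10 bp
  55→66: 11 bp
  66→78: 12 bp
  78→89: 11 bp
  89→103: 14 bp
  103→126: 23 bp
  126→142: 16 bp
  142→150: 8 bp
  150→162: 12 bp
  162→9 (wrap): 164-162+9 = 11 bp

[8,10,11,11,11,12,12,14,16,18,18,23]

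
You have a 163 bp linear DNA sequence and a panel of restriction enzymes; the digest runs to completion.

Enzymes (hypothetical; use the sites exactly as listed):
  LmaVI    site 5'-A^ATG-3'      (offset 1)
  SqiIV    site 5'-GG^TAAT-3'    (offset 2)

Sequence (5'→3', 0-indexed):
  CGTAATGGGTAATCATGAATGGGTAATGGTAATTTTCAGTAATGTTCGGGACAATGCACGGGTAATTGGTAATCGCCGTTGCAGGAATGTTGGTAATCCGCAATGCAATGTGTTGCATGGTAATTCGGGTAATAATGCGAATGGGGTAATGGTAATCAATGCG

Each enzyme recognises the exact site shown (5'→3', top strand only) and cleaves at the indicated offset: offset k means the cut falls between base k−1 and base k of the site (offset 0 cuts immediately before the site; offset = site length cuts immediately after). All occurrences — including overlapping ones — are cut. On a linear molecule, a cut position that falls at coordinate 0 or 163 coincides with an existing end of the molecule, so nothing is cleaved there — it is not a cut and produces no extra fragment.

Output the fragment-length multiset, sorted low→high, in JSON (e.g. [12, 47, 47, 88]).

Scan for sites:
  LmaVI AATG/1: at [3, 17, 24, 40, 52, 85, 101, 106, 133, 139, 147, 157] ⇒ [4, 18, 25, 41, 53, 86, 102, 107, 134, 140, 148, 158]
  SqiIV GGTAAT/2: at [7, 21, 27, 60, 67, 91, 118, 127, 144, 150] ⇒ [9, 23, 29, 62, 69, 93, 120, 129, 146, 152]

Pooled cuts: [4, 9, 18, 23, 25, 29, 41, 53, 62, 69, 86, 93, 102, 107, 120, 129, 134, 140, 146, 148, 152, 158]

Fragment lengths:
  [0,4): 4 bp
  [4,9): 5 bp
  [9,18): 9 bp
  [18,23): 5 bp
  [23,25): 2 bp
  [25,29): 4 bp
  [29,41): 12 bp
  [41,53): 12 bp
  [53,62): 9 bp
  [62,69): 7 bp
  [69,86): 17 bp
  [86,93): 7 bp
  [93,102): 9 bp
  [102,107): 5 bp
  [107,120): 13 bp
  [120,129): 9 bp
  [129,134): 5 bp
  [134,140): 6 bp
  [140,146): 6 bp
  [146,148): 2 bp
  [148,152): 4 bp
  [152,158): 6 bp
  [158,163): 5 bp

[2,2,4,4,4,5,5,5,5,5,6,6,6,7,7,9,9,9,9,12,12,13,17]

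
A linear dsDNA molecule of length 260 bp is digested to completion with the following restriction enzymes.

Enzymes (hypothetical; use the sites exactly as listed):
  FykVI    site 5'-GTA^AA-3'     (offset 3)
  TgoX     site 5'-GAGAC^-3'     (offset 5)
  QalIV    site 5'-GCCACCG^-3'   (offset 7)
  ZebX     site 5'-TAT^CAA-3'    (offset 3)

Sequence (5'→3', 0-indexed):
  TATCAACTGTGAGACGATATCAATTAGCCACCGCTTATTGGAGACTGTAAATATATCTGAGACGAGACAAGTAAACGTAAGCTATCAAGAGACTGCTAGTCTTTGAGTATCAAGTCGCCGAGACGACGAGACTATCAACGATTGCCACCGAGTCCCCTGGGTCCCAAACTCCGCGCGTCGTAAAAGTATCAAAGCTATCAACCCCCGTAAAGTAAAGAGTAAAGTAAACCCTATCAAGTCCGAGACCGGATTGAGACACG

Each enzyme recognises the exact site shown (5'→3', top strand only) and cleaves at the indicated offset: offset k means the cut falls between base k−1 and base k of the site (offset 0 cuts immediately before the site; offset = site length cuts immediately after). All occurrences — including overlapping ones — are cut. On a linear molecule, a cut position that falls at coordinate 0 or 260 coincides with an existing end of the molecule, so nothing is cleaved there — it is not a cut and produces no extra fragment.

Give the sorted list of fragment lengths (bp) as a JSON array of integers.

Site scan:
  FykVI (GTAAA, off=3): starts [46, 70, 179, 206, 211, 218, 223] → cuts [49, 73, 182, 209, 214, 221, 226]
  TgoX (GAGAC, off=5): starts [10, 40, 58, 63, 88, 119, 127, 241, 252] → cuts [15, 45, 63, 68, 93, 124, 132, 246, 257]
  QalIV (GCCACCG, off=7): starts [26, 143] → cuts [33, 150]
  ZebX (TATCAA, off=3): starts [0, 17, 82, 107, 132, 186, 195, 231] → cuts [3, 20, 85, 110, 135, 189, 198, 234]

Pooled cuts: [3, 15, 20, 33, 45, 49, 63, 68, 73, 85, 93, 110, 124, 132, 135, 150, 182, 189, 198, 209, 214, 221, 226, 234, 246, 257]

Fragment lengths:
  [0,3): 3 bp
  [3,15): 12 bp
  [15,20): 5 bp
  [20,33): 13 bp
  [33,45): 12 bp
  [45,49): 4 bp
  [49,63): 14 bp
  [63,68): 5 bp
  [68,73): 5 bp
  [73,85): 12 bp
  [85,93): 8 bp
  [93,110): 17 bp
  [110,124): 14 bp
  [124,132): 8 bp
  [132,135): 3 bp
  [135,150): 15 bp
  [150,182): 32 bp
  [182,189): 7 bp
  [189,198): 9 bp
  [198,209): 11 bp
  [209,214): 5 bp
  [214,221): 7 bp
  [221,226): 5 bp
  [226,234): 8 bp
  [234,246): 12 bp
  [246,257): 11 bp
  [257,260): 3 bp

[3,3,3,4,5,5,5,5,5,7,7,8,8,8,9,11,11,12,12,12,12,13,14,14,15,17,32]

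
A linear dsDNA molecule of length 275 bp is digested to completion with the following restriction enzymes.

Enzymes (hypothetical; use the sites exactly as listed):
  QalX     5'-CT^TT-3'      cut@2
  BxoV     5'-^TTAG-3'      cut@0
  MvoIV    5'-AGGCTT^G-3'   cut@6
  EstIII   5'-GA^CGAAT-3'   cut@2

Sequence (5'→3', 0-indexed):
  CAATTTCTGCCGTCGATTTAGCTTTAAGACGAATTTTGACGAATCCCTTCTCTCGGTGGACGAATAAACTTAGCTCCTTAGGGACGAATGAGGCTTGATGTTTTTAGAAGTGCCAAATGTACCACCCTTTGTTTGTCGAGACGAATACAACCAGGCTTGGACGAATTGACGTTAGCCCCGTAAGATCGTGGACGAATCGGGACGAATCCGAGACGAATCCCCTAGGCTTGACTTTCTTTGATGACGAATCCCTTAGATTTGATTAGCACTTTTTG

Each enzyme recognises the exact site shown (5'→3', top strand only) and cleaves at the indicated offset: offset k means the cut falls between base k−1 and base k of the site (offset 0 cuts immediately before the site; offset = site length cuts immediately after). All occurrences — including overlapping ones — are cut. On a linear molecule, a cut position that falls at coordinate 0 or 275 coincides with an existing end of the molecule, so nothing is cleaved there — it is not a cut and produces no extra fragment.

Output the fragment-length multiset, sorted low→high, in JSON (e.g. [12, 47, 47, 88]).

[3,4,4,5,6,6,7,7,7,8,8,8,9,10,10,10,10,11,12,13,16,17,17,21,21,25]

Site scan:
  QalX (CTTT, off=2): starts [21, 126, 231, 235, 268] → cuts [23, 128, 233, 237, 270]
  BxoV (TTAG, off=0): starts [17, 69, 77, 103, 171, 252, 262] → cuts [17, 69, 77, 103, 171, 252, 262]
  MvoIV (AGGCTTG, off=6): starts [90, 152, 223] → cuts [96, 158, 229]
  EstIII (GACGAAT, off=2): starts [27, 37, 58, 82, 139, 159, 190, 200, 211, 242] → cuts [29, 39, 60, 84, 141, 161, 192, 202, 213, 244]

All cut coordinates (distinct, sorted): [17, 23, 29, 39, 60, 69, 77, 84, 96, 103, 128, 141, 158, 161, 171, 192, 202, 213, 229, 233, 237, 244, 252, 262, 270]

Fragment lengths:
  [0,17): 17 bp
  [17,23): 6 bp
  [23,29): 6 bp
  [29,39): 10 bp
  [39,60): 21 bp
  [60,69): 9 bp
  [69,77): 8 bp
  [77,84): 7 bp
  [84,96): 12 bp
  [96,103): 7 bp
  [103,128): 25 bp
  [128,141): 13 bp
  [141,158): 17 bp
  [158,161): 3 bp
  [161,171): 10 bp
  [171,192): 21 bp
  [192,202): 10 bp
  [202,213): 11 bp
  [213,229): 16 bp
  [229,233): 4 bp
  [233,237): 4 bp
  [237,244): 7 bp
  [244,252): 8 bp
  [252,262): 10 bp
  [262,270): 8 bp
  [270,275): 5 bp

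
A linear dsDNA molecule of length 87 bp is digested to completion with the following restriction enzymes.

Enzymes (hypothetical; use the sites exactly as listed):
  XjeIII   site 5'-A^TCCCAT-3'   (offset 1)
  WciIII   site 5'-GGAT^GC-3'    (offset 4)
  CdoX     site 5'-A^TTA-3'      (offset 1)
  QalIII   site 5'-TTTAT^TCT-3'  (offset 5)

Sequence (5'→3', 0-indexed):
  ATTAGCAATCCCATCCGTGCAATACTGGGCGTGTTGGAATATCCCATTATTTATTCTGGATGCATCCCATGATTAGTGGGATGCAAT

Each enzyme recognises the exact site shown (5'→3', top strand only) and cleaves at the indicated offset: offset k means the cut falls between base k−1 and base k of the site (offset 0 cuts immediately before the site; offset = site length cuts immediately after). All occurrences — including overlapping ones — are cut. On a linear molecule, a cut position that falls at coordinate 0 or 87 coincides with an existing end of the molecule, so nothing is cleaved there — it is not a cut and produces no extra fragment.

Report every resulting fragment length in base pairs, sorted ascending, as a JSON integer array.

[1,3,5,5,7,7,8,8,10,33]

Site scan:
  XjeIII (ATCCCAT, off=1): starts [7, 40, 63] → cuts [8, 41, 64]
  WciIII (GGATGC, off=4): starts [57, 78] → cuts [61, 82]
  CdoX (ATTA, off=1): starts [0, 45, 71] → cuts [1, 46, 72]
  QalIII (TTTATTCT, off=5): starts [49] → cuts [54]

Pooled cuts: [1, 8, 41, 46, 54, 61, 64, 72, 82]

Fragments:
  [0,1): 1 bp
  [1,8): 7 bp
  [8,41): 33 bp
  [41,46): 5 bp
  [46,54): 8 bp
  [54,61): 7 bp
  [61,64): 3 bp
  [64,72): 8 bp
  [72,82): 10 bp
  [82,87): 5 bp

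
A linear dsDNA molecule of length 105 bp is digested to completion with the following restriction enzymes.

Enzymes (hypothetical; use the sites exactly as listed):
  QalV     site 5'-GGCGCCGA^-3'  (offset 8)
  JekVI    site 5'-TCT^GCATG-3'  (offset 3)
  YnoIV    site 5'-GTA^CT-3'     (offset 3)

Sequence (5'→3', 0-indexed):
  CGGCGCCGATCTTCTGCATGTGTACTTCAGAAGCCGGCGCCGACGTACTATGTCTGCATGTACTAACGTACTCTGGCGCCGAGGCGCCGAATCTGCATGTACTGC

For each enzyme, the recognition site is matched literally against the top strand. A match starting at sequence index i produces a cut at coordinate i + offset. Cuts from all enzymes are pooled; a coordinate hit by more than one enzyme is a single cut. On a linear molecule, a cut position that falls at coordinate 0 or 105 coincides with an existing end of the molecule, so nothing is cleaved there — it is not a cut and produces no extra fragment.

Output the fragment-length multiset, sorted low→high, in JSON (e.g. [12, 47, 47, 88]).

[4,4,4,6,7,7,8,8,8,9,9,12,19]

Scan for sites:
  QalV GGCGCCGA/8: at [1, 35, 74, 82] ⇒ [9, 43, 82, 90]
  JekVI TCTGCATG/3: at [12, 52, 91] ⇒ [15, 55, 94]
  YnoIV GTACT/3: at [21, 44, 59, 67, 98] ⇒ [24, 47, 62, 70, 101]

Pooled cuts: [9, 15, 24, 43, 47, 55, 62, 70, 82, 90, 94, 101]

Fragments:
  [0,9): 9 bp
  [9,15): 6 bp
  [15,24): 9 bp
  [24,43): 19 bp
  [43,47): 4 bp
  [47,55): 8 bp
  [55,62): 7 bp
  [62,70): 8 bp
  [70,82): 12 bp
  [82,90): 8 bp
  [90,94): 4 bp
  [94,101): 7 bp
  [101,105): 4 bp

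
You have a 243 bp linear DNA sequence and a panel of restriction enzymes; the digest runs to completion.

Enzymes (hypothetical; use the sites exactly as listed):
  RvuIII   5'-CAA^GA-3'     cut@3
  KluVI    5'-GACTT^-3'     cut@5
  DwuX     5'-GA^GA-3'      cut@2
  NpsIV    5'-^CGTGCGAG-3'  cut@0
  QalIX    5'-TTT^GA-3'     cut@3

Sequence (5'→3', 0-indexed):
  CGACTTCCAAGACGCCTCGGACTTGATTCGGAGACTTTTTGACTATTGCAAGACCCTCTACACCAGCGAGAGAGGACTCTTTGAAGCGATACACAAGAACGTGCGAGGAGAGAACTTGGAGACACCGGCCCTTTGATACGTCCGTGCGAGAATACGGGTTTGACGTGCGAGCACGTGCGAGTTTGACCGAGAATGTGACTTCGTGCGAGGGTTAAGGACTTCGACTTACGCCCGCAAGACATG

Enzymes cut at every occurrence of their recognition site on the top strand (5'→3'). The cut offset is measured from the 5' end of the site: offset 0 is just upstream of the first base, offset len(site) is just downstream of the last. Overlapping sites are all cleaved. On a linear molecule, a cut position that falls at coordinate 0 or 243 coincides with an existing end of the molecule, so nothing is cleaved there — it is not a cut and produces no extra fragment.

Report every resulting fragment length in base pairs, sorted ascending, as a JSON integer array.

Per-enzyme occurrences:
  RvuIII CAAGA/3: at [7, 48, 93, 234] ⇒ [10, 51, 96, 237]
  KluVI GACTT/5: at [1, 19, 32, 196, 216, 222] ⇒ [6, 24, 37, 201, 221, 227]
  DwuX GAGA/2: at [30, 67, 69, 107, 109, 118, 147, 188] ⇒ [32, 69, 71, 109, 111, 120, 149, 190]
  NpsIV CGTGCGAG/0: at [99, 142, 163, 173, 201] ⇒ [99, 142, 163, 173, 201]
  QalIX TTTGA/3: at [37, 79, 131, 158, 181] ⇒ [40, 82, 134, 161, 184]

All cut coordinates (distinct, sorted): [6, 10, 24, 32, 37, 40, 51, 69, 71, 82, 96, 99, 109, 111, 120, 134, 142, 149, 161, 163, 173, 184, 190, 201, 221, 227, 237]

Fragments:
  [0,6): 6 bp
  [6,10): 4 bp
  [10,24): 14 bp
  [24,32): 8 bp
  [32,37): 5 bp
  [37,40): 3 bp
  [40,51): 11 bp
  [51,69): 18 bp
  [69,71): 2 bp
  [71,82): 11 bp
  [82,96): 14 bp
  [96,99): 3 bp
  [99,109): 10 bp
  [109,111): 2 bp
  [111,120): 9 bp
  [120,134): 14 bp
  [134,142): 8 bp
  [142,149): 7 bp
  [149,161): 12 bp
  [161,163): 2 bp
  [163,173): 10 bp
  [173,184): 11 bp
  [184,190): 6 bp
  [190,201): 11 bp
  [201,221): 20 bp
  [221,227): 6 bp
  [227,237): 10 bp
  [237,243): 6 bp

[2,2,2,3,3,4,5,6,6,6,6,7,8,8,9,10,10,10,11,11,11,11,12,14,14,14,18,20]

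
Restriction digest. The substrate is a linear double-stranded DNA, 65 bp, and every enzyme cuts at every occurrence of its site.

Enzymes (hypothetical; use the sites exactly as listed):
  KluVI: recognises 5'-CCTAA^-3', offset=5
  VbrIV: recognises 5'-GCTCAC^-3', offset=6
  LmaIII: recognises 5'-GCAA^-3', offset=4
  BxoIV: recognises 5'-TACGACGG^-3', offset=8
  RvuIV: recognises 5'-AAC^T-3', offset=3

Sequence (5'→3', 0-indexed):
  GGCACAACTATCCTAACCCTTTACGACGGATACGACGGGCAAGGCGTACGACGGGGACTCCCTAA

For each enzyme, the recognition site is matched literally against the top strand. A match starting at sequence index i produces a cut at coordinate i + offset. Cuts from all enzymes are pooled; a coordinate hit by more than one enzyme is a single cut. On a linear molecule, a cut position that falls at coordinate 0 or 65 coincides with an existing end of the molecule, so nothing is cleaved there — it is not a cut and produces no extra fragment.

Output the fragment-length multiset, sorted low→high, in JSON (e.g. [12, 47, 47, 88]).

[4,8,8,9,11,12,13]

Per-enzyme occurrences:
  KluVI CCTAA/5: at [11, 60] ⇒ [16] (position 65 is a terminus of the linear molecule — no cut)
  VbrIV (GCTCAC, off=6): no sites
  LmaIII GCAA/4: at [38] ⇒ [42]
  BxoIV TACGACGG/8: at [21, 30, 46] ⇒ [29, 38, 54]
  RvuIV AACT/3: at [5] ⇒ [8]

Pooled cuts: [8, 16, 29, 38, 42, 54]

Fragment lengths:
  [0,8): 8 bp
  [8,16): 8 bp
  [16,29): 13 bp
  [29,38): 9 bp
  [38,42): 4 bp
  [42,54): 12 bp
  [54,65): 11 bp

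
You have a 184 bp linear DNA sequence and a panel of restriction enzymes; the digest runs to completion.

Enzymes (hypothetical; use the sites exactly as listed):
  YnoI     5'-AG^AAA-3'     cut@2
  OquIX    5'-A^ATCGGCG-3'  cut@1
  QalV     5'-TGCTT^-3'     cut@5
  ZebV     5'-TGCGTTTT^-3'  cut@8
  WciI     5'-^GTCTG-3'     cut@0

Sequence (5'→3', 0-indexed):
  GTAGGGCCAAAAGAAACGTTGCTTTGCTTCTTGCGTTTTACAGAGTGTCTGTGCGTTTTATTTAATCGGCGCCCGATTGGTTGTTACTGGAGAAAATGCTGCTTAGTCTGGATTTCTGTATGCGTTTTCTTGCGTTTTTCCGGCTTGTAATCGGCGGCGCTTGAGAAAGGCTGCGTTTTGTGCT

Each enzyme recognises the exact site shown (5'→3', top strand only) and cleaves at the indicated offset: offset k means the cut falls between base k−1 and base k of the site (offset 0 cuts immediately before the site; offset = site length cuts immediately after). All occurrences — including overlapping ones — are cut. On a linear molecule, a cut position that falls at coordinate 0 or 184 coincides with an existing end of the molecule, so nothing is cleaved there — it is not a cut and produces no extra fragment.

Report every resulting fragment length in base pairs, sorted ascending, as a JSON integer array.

Scan for sites:
  YnoI AGAAA/2: at [11, 90, 163] ⇒ [13, 92, 165]
  OquIX AATCGGCG/1: at [63, 148] ⇒ [64, 149]
  QalV TGCTT/5: at [19, 24, 99] ⇒ [24, 29, 104]
  ZebV TGCGTTTT/8: at [31, 51, 120, 130, 171] ⇒ [39, 59, 128, 138, 179]
  WciI GTCTG/0: at [46, 105] ⇒ [46, 105]

All cut coordinates (distinct, sorted): [13, 24, 29, 39, 46, 59, 64, 92, 104, 105, 128, 138, 149, 165, 179]

Fragments:
  [0,13): 13 bp
  [13,24): 11 bp
  [24,29): 5 bp
  [29,39): 10 bp
  [39,46): 7 bp
  [46,59): 13 bp
  [59,64): 5 bp
  [64,92): 28 bp
  [92,104): 12 bp
  [104,105): 1 bp
  [105,128): 23 bp
  [128,138): 10 bp
  [138,149): 11 bp
  [149,165): 16 bp
  [165,179): 14 bp
  [179,184): 5 bp

[1,5,5,5,7,10,10,11,11,12,13,13,14,16,23,28]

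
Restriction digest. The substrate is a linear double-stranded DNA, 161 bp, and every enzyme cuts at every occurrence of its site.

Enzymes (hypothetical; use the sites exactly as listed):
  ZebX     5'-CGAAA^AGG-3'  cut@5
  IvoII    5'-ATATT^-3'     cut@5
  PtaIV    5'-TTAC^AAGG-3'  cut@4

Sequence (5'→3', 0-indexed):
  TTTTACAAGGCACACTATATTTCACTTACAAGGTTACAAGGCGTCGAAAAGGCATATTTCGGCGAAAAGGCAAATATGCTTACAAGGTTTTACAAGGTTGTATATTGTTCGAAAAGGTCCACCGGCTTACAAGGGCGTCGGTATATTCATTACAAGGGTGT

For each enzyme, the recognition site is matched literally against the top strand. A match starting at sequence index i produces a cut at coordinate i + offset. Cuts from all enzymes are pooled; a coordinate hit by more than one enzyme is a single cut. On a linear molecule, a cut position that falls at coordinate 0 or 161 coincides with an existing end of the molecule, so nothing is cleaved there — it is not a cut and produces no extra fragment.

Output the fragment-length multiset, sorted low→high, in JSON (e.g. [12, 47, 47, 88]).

[6,6,8,8,8,8,9,9,10,12,13,15,16,16,17]

Per-enzyme occurrences:
  ZebX (CGAAAAGG, off=5): starts [44, 62, 109] → cuts [49, 67, 114]
  IvoII (ATATT, off=5): starts [16, 53, 101, 142] → cuts [21, 58, 106, 147]
  PtaIV (TTACAAGG, off=4): starts [2, 25, 33, 79, 89, 126, 149] → cuts [6, 29, 37, 83, 93, 130, 153]

All cut coordinates (distinct, sorted): [6, 21, 29, 37, 49, 58, 67, 83, 93, 106, 114, 130, 147, 153]

Fragments:
  [0,6): 6 bp
  [6,21): 15 bp
  [21,29): 8 bp
  [29,37): 8 bp
  [37,49): 12 bp
  [49,58): 9 bp
  [58,67): 9 bp
  [67,83): 16 bp
  [83,93): 10 bp
  [93,106): 13 bp
  [106,114): 8 bp
  [114,130): 16 bp
  [130,147): 17 bp
  [147,153): 6 bp
  [153,161): 8 bp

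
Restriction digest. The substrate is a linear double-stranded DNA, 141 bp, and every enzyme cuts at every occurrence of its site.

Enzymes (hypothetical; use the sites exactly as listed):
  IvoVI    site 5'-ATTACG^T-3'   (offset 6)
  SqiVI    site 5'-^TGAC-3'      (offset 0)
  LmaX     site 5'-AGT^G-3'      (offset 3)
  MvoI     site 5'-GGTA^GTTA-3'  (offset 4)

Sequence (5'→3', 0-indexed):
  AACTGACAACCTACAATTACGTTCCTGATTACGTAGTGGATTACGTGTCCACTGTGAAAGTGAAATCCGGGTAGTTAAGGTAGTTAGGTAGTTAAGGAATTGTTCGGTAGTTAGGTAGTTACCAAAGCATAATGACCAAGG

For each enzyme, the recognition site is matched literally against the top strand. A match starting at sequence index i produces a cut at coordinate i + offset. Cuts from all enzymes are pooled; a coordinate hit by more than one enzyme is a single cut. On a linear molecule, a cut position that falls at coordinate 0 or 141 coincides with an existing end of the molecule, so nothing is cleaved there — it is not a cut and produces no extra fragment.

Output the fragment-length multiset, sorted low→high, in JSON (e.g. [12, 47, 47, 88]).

[3,4,8,8,8,9,9,12,12,15,16,18,19]

Site scan:
  IvoVI ATTACGT/6: at [15, 27, 39] ⇒ [21, 33, 45]
  SqiVI TGAC/0: at [3, 132] ⇒ [3, 132]
  LmaX AGTG/3: at [34, 58] ⇒ [37, 61]
  MvoI GGTAGTTA/4: at [69, 78, 86, 105, 113] ⇒ [73, 82, 90, 109, 117]

Pooled cuts: [3, 21, 33, 37, 45, 61, 73, 82, 90, 109, 117, 132]

Fragments:
  [0,3): 3 bp
  [3,21): 18 bp
  [21,33): 12 bp
  [33,37): 4 bp
  [37,45): 8 bp
  [45,61): 16 bp
  [61,73): 12 bp
  [73,82): 9 bp
  [82,90): 8 bp
  [90,109): 19 bp
  [109,117): 8 bp
  [117,132): 15 bp
  [132,141): 9 bp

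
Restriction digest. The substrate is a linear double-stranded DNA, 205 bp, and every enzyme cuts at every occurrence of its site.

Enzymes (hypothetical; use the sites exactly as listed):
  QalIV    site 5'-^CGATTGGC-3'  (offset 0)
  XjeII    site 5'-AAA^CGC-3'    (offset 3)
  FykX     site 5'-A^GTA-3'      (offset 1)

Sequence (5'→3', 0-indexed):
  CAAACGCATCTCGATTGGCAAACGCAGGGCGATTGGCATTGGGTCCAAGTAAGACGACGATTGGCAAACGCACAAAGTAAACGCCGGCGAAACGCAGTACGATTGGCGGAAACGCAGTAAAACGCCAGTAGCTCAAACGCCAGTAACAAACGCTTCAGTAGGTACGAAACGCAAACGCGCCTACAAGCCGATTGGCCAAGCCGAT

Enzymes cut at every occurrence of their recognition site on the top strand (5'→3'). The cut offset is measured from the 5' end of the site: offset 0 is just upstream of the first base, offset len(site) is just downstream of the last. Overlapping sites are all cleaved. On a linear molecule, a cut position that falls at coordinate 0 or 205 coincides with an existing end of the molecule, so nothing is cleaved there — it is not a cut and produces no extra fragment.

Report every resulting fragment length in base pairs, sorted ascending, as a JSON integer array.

[3,4,4,4,5,5,5,6,6,7,7,7,8,8,9,10,11,11,11,12,13,13,17,19]

Per-enzyme occurrences:
  QalIV CGATTGGC/0: at [11, 29, 57, 99, 188] ⇒ [11, 29, 57, 99, 188]
  XjeII AAACGC/3: at [1, 19, 65, 78, 89, 109, 119, 134, 147, 166, 172] ⇒ [4, 22, 68, 81, 92, 112, 122, 137, 150, 169, 175]
  FykX AGTA/1: at [47, 75, 95, 115, 126, 141, 156] ⇒ [48, 76, 96, 116, 127, 142, 157]

Pooled cuts: [4, 11, 22, 29, 48, 57, 68, 76, 81, 92, 96, 99, 112, 116, 122, 127, 137, 142, 150, 157, 169, 175, 188]

Fragments:
  [0,4): 4 bp
  [4,11): 7 bp
  [11,22): 11 bp
  [22,29): 7 bp
  [29,48): 19 bp
  [48,57): 9 bp
  [57,68): 11 bp
  [68,76): 8 bp
  [76,81): 5 bp
  [81,92): 11 bp
  [92,96): 4 bp
  [96,99): 3 bp
  [99,112): 13 bp
  [112,116): 4 bp
  [116,122): 6 bp
  [122,127): 5 bp
  [127,137): 10 bp
  [137,142): 5 bp
  [142,150): 8 bp
  [150,157): 7 bp
  [157,169): 12 bp
  [169,175): 6 bp
  [175,188): 13 bp
  [188,205): 17 bp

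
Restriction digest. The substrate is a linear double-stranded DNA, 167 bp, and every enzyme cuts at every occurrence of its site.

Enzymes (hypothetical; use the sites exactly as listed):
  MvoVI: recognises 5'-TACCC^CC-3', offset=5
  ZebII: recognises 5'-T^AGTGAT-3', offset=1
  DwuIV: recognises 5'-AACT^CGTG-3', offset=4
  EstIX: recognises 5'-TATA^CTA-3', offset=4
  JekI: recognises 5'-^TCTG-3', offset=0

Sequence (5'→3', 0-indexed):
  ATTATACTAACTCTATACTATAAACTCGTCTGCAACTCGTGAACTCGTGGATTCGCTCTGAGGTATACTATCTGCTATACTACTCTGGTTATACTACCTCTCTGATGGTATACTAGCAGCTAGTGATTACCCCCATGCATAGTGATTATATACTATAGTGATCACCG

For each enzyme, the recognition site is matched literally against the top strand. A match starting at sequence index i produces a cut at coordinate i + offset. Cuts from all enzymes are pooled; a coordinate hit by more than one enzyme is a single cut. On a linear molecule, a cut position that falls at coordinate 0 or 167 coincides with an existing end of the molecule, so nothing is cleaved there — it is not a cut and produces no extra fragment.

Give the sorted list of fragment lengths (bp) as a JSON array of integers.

Per-enzyme occurrences:
  MvoVI TACCCCC/5: at [127] ⇒ [132]
  ZebII TAGTGAT/1: at [120, 139, 155] ⇒ [121, 140, 156]
  DwuIV AACTCGTG/4: at [33, 41] ⇒ [37, 45]
  EstIX TATACTA/4: at [2, 13, 63, 75, 89, 108, 148] ⇒ [6, 17, 67, 79, 93, 112, 152]
  JekI TCTG/0: at [28, 56, 70, 83, 100] ⇒ [28, 56, 70, 83, 100]

Pooled cuts: [6, 17, 28, 37, 45, 56, 67, 70, 79, 83, 93, 100, 112, 121, 132, 140, 152, 156]

Fragment lengths:
  [0,6): 6 bp
  [6,17): 11 bp
  [17,28): 11 bp
  [28,37): 9 bp
  [37,45): 8 bp
  [45,56): 11 bp
  [56,67): 11 bp
  [67,70): 3 bp
  [70,79): 9 bp
  [79,83): 4 bp
  [83,93): 10 bp
  [93,100): 7 bp
  [100,112): 12 bp
  [112,121): 9 bp
  [121,132): 11 bp
  [132,140): 8 bp
  [140,152): 12 bp
  [152,156): 4 bp
  [156,167): 11 bp

[3,4,4,6,7,8,8,9,9,9,10,11,11,11,11,11,11,12,12]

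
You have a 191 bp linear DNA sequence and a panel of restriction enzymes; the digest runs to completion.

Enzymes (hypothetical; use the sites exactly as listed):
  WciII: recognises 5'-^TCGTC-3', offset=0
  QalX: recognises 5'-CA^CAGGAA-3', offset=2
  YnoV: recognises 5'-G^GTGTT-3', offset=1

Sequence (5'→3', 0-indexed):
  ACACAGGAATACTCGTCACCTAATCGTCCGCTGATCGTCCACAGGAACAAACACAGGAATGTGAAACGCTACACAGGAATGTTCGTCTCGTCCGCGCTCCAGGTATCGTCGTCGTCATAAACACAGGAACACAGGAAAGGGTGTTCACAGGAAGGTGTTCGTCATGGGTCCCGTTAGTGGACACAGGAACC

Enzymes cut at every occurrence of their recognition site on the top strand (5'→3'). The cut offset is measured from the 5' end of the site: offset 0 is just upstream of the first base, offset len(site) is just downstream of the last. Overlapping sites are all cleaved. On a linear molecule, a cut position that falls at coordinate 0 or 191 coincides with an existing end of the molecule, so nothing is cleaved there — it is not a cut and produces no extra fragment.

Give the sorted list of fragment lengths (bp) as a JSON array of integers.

Scan for sites:
  WciII (TCGTC, off=0): starts [12, 23, 34, 82, 87, 105, 108, 111, 158] → cuts [12, 23, 34, 82, 87, 105, 108, 111, 158]
  QalX (CACAGGAA, off=2): starts [1, 39, 51, 71, 121, 129, 145, 181] → cuts [3, 41, 53, 73, 123, 131, 147, 183]
  YnoV (GGTGTT, off=1): starts [139, 153] → cuts [140, 154]

Pooled cuts: [3, 12, 23, 34, 41, 53, 73, 82, 87, 105, 108, 111, 123, 131, 140, 147, 154, 158, 183]

Fragment lengths:
  [0,3): 3 bp
  [3,12): 9 bp
  [12,23): 11 bp
  [23,34): 11 bp
  [34,41): 7 bp
  [41,53): 12 bp
  [53,73): 20 bp
  [73,82): 9 bp
  [82,87): 5 bp
  [87,105): 18 bp
  [105,108): 3 bp
  [108,111): 3 bp
  [111,123): 12 bp
  [123,131): 8 bp
  [131,140): 9 bp
  [140,147): 7 bp
  [147,154): 7 bp
  [154,158): 4 bp
  [158,183): 25 bp
  [183,191): 8 bp

[3,3,3,4,5,7,7,7,8,8,9,9,9,11,11,12,12,18,20,25]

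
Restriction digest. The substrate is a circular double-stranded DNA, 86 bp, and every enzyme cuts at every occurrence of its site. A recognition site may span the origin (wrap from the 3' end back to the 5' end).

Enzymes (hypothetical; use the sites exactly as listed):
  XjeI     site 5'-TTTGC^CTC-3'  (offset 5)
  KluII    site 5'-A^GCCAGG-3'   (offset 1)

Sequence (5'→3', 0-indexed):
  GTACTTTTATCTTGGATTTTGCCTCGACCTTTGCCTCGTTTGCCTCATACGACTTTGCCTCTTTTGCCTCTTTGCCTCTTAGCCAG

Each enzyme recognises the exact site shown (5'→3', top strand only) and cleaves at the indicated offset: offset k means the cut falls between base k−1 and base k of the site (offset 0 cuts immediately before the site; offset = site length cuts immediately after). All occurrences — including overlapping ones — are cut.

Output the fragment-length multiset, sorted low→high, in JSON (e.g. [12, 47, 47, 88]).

Scan for sites:
  XjeI (TTTGCCTC, off=5): starts [17, 29, 38, 53, 62, 70] → cuts [22, 34, 43, 58, 67, 75]
  KluII (AGCCAGG, off=1): starts [80] → cuts [81]

Pooled cuts: [22, 34, 43, 58, 67, 75, 81]

Fragment lengths:
  22→34: 12 bp
  34→43: 9 bp
  43→58: 15 bp
  58→67: 9 bp
  67→75: 8 bp
  75→81: 6 bp
  81→22 (wrap): 86-81+22 = 27 bp

[6,8,9,9,12,15,27]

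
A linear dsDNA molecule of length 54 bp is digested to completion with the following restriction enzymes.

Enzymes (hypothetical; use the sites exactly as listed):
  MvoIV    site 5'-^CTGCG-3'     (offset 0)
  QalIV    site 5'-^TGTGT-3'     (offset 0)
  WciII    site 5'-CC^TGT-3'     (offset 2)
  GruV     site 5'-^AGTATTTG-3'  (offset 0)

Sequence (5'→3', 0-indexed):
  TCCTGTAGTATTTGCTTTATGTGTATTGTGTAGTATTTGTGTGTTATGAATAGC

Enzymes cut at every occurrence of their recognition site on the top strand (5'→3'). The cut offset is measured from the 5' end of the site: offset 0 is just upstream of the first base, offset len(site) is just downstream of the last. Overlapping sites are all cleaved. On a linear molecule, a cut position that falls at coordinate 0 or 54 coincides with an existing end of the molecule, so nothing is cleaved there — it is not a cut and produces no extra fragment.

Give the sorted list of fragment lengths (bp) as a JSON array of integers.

Per-enzyme occurrences:
  MvoIV (CTGCG, off=0): no sites
  QalIV (TGTGT, off=0): starts [19, 26, 37, 39] → cuts [19, 26, 37, 39]
  WciII (CCTGT, off=2): starts [1] → cuts [3]
  GruV (AGTATTTG, off=0): starts [6, 31] → cuts [6, 31]

All cut coordinates (distinct, sorted): [3, 6, 19, 26, 31, 37, 39]

Fragment lengths:
  [0,3): 3 bp
  [3,6): 3 bp
  [6,19): 13 bp
  [19,26): 7 bp
  [26,31): 5 bp
  [31,37): 6 bp
  [37,39): 2 bp
  [39,54): 15 bp

[2,3,3,5,6,7,13,15]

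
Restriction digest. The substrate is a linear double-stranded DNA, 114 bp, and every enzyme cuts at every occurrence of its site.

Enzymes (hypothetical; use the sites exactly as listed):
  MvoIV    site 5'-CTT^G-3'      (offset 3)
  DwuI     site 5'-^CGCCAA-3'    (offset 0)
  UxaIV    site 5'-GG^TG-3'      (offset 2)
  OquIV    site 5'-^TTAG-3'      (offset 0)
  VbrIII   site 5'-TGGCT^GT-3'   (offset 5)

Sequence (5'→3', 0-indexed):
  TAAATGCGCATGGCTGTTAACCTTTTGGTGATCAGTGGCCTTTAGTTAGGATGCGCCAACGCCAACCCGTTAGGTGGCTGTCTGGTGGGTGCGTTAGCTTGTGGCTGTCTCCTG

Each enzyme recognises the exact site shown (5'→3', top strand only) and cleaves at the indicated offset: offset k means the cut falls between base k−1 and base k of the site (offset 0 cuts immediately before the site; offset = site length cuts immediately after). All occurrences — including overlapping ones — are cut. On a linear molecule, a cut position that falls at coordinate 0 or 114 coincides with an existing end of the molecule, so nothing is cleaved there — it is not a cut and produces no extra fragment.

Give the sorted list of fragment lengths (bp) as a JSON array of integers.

[4,4,4,5,5,6,6,6,7,8,8,10,13,13,15]

Per-enzyme occurrences:
  MvoIV (CTTG, off=3): starts [97] → cuts [100]
  DwuI (CGCCAA, off=0): starts [53, 59] → cuts [53, 59]
  UxaIV (GGTG, off=2): starts [26, 72, 83, 87] → cuts [28, 74, 85, 89]
  OquIV (TTAG, off=0): starts [41, 45, 69, 93] → cuts [41, 45, 69, 93]
  VbrIII (TGGCTGT, off=5): starts [10, 74, 101] → cuts [15, 79, 106]

Pooled cuts: [15, 28, 41, 45, 53, 59, 69, 74, 79, 85, 89, 93, 100, 106]

Fragments:
  [0,15): 15 bp
  [15,28): 13 bp
  [28,41): 13 bp
  [41,45): 4 bp
  [45,53): 8 bp
  [53,59): 6 bp
  [59,69): 10 bp
  [69,74): 5 bp
  [74,79): 5 bp
  [79,85): 6 bp
  [85,89): 4 bp
  [89,93): 4 bp
  [93,100): 7 bp
  [100,106): 6 bp
  [106,114): 8 bp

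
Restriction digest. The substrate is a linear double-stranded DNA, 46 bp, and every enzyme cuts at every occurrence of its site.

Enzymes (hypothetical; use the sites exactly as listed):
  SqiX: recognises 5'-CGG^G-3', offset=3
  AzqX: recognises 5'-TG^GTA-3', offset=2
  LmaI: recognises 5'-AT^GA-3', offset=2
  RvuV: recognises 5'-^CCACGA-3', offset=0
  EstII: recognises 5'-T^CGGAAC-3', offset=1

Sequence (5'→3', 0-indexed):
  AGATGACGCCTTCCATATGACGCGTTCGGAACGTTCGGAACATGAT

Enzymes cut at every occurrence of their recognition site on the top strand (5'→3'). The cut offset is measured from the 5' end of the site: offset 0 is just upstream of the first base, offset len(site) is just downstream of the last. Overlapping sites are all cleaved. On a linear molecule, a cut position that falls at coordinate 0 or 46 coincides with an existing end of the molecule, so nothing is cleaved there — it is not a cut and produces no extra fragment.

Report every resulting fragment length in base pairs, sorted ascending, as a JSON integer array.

[3,4,8,8,9,14]

Site scan:
  SqiX (CGGG, off=3): no sites
  AzqX (TGGTA, off=2): no sites
  LmaI (ATGA, off=2): starts [2, 16, 41] → cuts [4, 18, 43]
  RvuV (CCACGA, off=0): no sites
  EstII (TCGGAAC, off=1): starts [25, 34] → cuts [26, 35]

Pooled cuts: [4, 18, 26, 35, 43]

Fragments:
  [0,4): 4 bp
  [4,18): 14 bp
  [18,26): 8 bp
  [26,35): 9 bp
  [35,43): 8 bp
  [43,46): 3 bp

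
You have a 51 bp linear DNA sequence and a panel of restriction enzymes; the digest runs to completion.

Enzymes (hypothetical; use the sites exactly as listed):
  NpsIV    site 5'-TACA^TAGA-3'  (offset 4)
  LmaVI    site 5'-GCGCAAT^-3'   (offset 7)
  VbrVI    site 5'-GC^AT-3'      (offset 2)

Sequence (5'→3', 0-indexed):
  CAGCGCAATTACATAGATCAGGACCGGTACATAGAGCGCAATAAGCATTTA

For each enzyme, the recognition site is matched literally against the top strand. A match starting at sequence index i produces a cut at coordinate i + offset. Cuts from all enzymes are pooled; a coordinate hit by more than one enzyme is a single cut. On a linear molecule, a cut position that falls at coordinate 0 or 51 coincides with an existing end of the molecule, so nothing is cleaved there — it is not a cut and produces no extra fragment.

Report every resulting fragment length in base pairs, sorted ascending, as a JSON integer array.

Scan for sites:
  NpsIV (TACATAGA, off=4): starts [9, 27] → cuts [13, 31]
  LmaVI (GCGCAAT, off=7): starts [2, 35] → cuts [9, 42]
  VbrVI (GCAT, off=2): starts [44] → cuts [46]

Pooled cuts: [9, 13, 31, 42, 46]

Fragments:
  [0,9): 9 bp
  [9,13): 4 bp
  [13,31): 18 bp
  [31,42): 11 bp
  [42,46): 4 bp
  [46,51): 5 bp

[4,4,5,9,11,18]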